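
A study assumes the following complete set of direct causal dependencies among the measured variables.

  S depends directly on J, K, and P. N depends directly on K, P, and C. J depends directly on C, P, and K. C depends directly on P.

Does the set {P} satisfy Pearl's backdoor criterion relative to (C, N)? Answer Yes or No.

Backdoor paths from C to N (paths whose first edge points into C):
  P1: C <- P -> J <- K -> N
  P2: C <- P -> J -> S <- K -> N
  P3: C <- P -> N
  P4: C <- P -> S <- K -> N
  P5: C <- P -> S <- J <- K -> N
Condition 1 (no descendant of C in the set): holds — descendants of C are {J, N, S}; none are in {P}.
Condition 2 (every backdoor path blocked by {P}):
  P1: blocked at fork node P ∈ conditioning set.
  P2: blocked at fork node P ∈ conditioning set.
  P3: blocked at fork node P ∈ conditioning set.
  P4: blocked at fork node P ∈ conditioning set.
  P5: blocked at fork node P ∈ conditioning set.
{P} satisfies the backdoor criterion.

Yes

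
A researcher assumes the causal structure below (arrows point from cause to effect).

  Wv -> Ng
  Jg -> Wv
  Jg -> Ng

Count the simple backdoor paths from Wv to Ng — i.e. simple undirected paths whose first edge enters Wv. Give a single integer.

A backdoor path from Wv to Ng is any simple undirected path whose first edge points into Wv (i.e. leaves Wv via a parent).
Parents of Wv: {Jg}.
Enumerating:
  P1: Wv <- Jg -> Ng
That exhausts the simple backdoor paths. Count: 1.

1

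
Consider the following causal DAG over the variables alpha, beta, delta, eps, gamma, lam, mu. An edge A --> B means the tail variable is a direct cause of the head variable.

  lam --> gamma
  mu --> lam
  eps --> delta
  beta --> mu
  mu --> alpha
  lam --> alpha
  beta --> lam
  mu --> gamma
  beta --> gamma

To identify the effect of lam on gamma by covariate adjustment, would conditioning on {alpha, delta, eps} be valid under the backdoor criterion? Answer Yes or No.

No

Backdoor paths from lam to gamma (paths whose first edge points into lam):
  P1: lam <- beta -> mu -> gamma
  P2: lam <- beta -> gamma
  P3: lam <- mu <- beta -> gamma
  P4: lam <- mu -> gamma
Condition 1 (no descendant of lam in the set): FAILS — alpha is a descendant of lam.
Condition 2 (every backdoor path blocked by {alpha, delta, eps}):
  P1: open — no interior node is in the conditioning set.
  P2: open — no interior node is in the conditioning set.
  P3: open — no interior node is in the conditioning set.
  P4: open — no interior node is in the conditioning set.
{alpha, delta, eps} does not satisfy the backdoor criterion.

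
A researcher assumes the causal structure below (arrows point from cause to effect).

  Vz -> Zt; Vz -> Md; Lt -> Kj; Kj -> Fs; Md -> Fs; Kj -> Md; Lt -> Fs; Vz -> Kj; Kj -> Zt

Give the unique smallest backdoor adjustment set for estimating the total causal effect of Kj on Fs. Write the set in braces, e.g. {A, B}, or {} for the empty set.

Variables eligible for adjustment (non-descendants of Kj, excluding Kj and Fs): {Lt, Vz}.
Backdoor paths from Kj to Fs:
  P1: Kj <- Lt -> Fs
  P2: Kj <- Vz -> Md -> Fs
The empty set is not sufficient: P1 (Kj <- Lt -> Fs) has no collider blocking it and no conditioned non-collider, so it is open.
Try {Lt, Vz}:
  P1: blocked at fork node Lt ∈ conditioning set.
  P2: blocked at fork node Vz ∈ conditioning set.
{Lt, Vz} contains no descendant of Kj and blocks every backdoor path.
Every element of {Lt, Vz} is needed (dropping Lt leaves P1 open; dropping Vz leaves P2 open), so no proper subset is valid.
Among all size-2 subsets of the eligible variables, only {Lt, Vz} blocks every backdoor path, so it is the unique smallest valid adjustment set.

{Lt, Vz}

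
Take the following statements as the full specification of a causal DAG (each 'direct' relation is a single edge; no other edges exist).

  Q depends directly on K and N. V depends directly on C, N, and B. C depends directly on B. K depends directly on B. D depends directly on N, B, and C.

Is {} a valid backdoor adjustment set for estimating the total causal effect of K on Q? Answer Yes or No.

Yes

Backdoor paths from K to Q (paths whose first edge points into K):
  P1: K <- B -> C -> V <- N -> Q
  P2: K <- B -> C -> D <- N -> Q
  P3: K <- B -> V <- C -> D <- N -> Q
  P4: K <- B -> V <- N -> Q
  P5: K <- B -> D <- C -> V <- N -> Q
  P6: K <- B -> D <- N -> Q
Condition 1 (no descendant of K in the set): holds — descendants of K are {Q}; none are in {}.
Condition 2 (every backdoor path blocked by {}):
  P1: blocked at collider V (neither it nor any descendant is in the conditioning set).
  P2: blocked at collider D (neither it nor any descendant is in the conditioning set).
  P3: blocked at collider V (neither it nor any descendant is in the conditioning set).
  P4: blocked at collider V (neither it nor any descendant is in the conditioning set).
  P5: blocked at collider D (neither it nor any descendant is in the conditioning set).
  P6: blocked at collider D (neither it nor any descendant is in the conditioning set).
{} satisfies the backdoor criterion.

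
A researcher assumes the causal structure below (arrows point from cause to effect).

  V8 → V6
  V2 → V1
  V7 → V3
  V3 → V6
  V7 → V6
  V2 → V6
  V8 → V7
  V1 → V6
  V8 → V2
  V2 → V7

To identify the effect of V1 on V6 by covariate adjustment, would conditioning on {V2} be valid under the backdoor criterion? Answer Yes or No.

Backdoor paths from V1 to V6 (paths whose first edge points into V1):
  P1: V1 <- V2 <- V8 -> V7 -> V3 -> V6
  P2: V1 <- V2 <- V8 -> V7 -> V6
  P3: V1 <- V2 <- V8 -> V6
  P4: V1 <- V2 -> V7 <- V8 -> V6
  P5: V1 <- V2 -> V7 -> V3 -> V6
  P6: V1 <- V2 -> V7 -> V6
  P7: V1 <- V2 -> V6
Condition 1 (no descendant of V1 in the set): holds — descendants of V1 are {V6}; none are in {V2}.
Condition 2 (every backdoor path blocked by {V2}):
  P1: blocked at chain node V2 ∈ conditioning set.
  P2: blocked at chain node V2 ∈ conditioning set.
  P3: blocked at chain node V2 ∈ conditioning set.
  P4: blocked at fork node V2 ∈ conditioning set.
  P5: blocked at fork node V2 ∈ conditioning set.
  P6: blocked at fork node V2 ∈ conditioning set.
  P7: blocked at fork node V2 ∈ conditioning set.
{V2} satisfies the backdoor criterion.

Yes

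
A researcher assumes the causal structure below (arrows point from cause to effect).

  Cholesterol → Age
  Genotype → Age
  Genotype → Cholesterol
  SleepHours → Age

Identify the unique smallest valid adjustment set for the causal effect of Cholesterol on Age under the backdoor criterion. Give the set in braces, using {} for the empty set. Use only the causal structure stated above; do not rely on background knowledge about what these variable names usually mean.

{Genotype}

Variables eligible for adjustment (non-descendants of Cholesterol, excluding Cholesterol and Age): {Genotype, SleepHours}.
Backdoor paths from Cholesterol to Age:
  P1: Cholesterol <- Genotype -> Age
The empty set is not sufficient: P1 (Cholesterol <- Genotype -> Age) has no collider blocking it and no conditioned non-collider, so it is open.
Try {Genotype}:
  P1: blocked at fork node Genotype ∈ conditioning set.
{Genotype} contains no descendant of Cholesterol and blocks every backdoor path.
No other singleton works — e.g. {SleepHours} leaves P1 open — so {Genotype} is the unique smallest valid adjustment set.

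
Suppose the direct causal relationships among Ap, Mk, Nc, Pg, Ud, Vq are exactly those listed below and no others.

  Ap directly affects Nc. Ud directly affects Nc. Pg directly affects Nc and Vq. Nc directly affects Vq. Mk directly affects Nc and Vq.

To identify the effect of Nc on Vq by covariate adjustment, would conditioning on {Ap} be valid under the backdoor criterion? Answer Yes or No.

Backdoor paths from Nc to Vq (paths whose first edge points into Nc):
  P1: Nc <- Mk -> Vq
  P2: Nc <- Pg -> Vq
Condition 1 (no descendant of Nc in the set): holds — descendants of Nc are {Vq}; none are in {Ap}.
Condition 2 (every backdoor path blocked by {Ap}):
  P1: open — no interior node is in the conditioning set.
  P2: open — no interior node is in the conditioning set.
{Ap} does not satisfy the backdoor criterion.

No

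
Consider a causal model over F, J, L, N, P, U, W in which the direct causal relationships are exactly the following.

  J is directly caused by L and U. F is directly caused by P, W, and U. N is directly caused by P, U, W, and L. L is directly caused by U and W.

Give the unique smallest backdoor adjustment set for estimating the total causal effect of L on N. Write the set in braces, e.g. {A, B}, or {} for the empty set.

{U, W}

Variables eligible for adjustment (non-descendants of L, excluding L and N): {F, P, U, W}.
Backdoor paths from L to N:
  P1: L <- U -> F <- W -> N
  P2: L <- U -> F <- P -> N
  P3: L <- U -> N
  P4: L <- W -> F <- U -> N
  P5: L <- W -> F <- P -> N
  P6: L <- W -> N
The empty set is not sufficient: P3 (L <- U -> N) has no collider blocking it and no conditioned non-collider, so it is open.
Try {U, W}:
  P1: blocked at fork node U ∈ conditioning set.
  P2: blocked at fork node U ∈ conditioning set.
  P3: blocked at fork node U ∈ conditioning set.
  P4: blocked at fork node W ∈ conditioning set.
  P5: blocked at fork node W ∈ conditioning set.
  P6: blocked at fork node W ∈ conditioning set.
{U, W} contains no descendant of L and blocks every backdoor path.
Every element of {U, W} is needed (dropping U leaves P3 open; dropping W leaves P6 open), so no proper subset is valid.
Among all size-2 subsets of the eligible variables, only {U, W} blocks every backdoor path, so it is the unique smallest valid adjustment set.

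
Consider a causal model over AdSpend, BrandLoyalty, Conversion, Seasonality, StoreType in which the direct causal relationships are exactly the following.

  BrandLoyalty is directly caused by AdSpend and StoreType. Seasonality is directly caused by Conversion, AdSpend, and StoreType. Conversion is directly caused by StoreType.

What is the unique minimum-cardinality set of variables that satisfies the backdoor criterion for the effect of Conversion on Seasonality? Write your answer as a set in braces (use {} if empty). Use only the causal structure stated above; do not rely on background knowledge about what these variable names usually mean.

Variables eligible for adjustment (non-descendants of Conversion, excluding Conversion and Seasonality): {AdSpend, BrandLoyalty, StoreType}.
Backdoor paths from Conversion to Seasonality:
  P1: Conversion <- StoreType -> Seasonality
  P2: Conversion <- StoreType -> BrandLoyalty <- AdSpend -> Seasonality
The empty set is not sufficient: P1 (Conversion <- StoreType -> Seasonality) has no collider blocking it and no conditioned non-collider, so it is open.
Try {StoreType}:
  P1: blocked at fork node StoreType ∈ conditioning set.
  P2: blocked at fork node StoreType ∈ conditioning set.
{StoreType} contains no descendant of Conversion and blocks every backdoor path.
No other singleton works — e.g. {AdSpend} leaves P1 open — so {StoreType} is the unique smallest valid adjustment set.

{StoreType}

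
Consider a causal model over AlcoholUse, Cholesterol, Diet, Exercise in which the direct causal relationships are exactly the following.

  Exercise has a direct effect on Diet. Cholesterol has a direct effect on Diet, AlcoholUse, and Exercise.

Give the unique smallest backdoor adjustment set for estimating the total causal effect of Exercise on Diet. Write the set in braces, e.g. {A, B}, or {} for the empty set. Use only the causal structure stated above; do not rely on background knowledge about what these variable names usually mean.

{Cholesterol}

Variables eligible for adjustment (non-descendants of Exercise, excluding Exercise and Diet): {AlcoholUse, Cholesterol}.
Backdoor paths from Exercise to Diet:
  P1: Exercise <- Cholesterol -> Diet
The empty set is not sufficient: P1 (Exercise <- Cholesterol -> Diet) has no collider blocking it and no conditioned non-collider, so it is open.
Try {Cholesterol}:
  P1: blocked at fork node Cholesterol ∈ conditioning set.
{Cholesterol} contains no descendant of Exercise and blocks every backdoor path.
No other singleton works — e.g. {AlcoholUse} leaves P1 open — so {Cholesterol} is the unique smallest valid adjustment set.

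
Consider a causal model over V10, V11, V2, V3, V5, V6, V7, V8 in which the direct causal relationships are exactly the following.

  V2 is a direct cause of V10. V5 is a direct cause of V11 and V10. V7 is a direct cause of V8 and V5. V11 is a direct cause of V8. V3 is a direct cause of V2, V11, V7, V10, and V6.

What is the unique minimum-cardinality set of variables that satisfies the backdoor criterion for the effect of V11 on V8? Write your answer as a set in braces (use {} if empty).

{V7}

Variables eligible for adjustment (non-descendants of V11, excluding V11 and V8): {V10, V2, V3, V5, V6, V7}.
Backdoor paths from V11 to V8:
  P1: V11 <- V3 -> V7 -> V8
  P2: V11 <- V3 -> V2 -> V10 <- V5 <- V7 -> V8
  P3: V11 <- V3 -> V10 <- V5 <- V7 -> V8
  P4: V11 <- V5 <- V7 -> V8
  P5: V11 <- V5 -> V10 <- V3 -> V7 -> V8
  P6: V11 <- V5 -> V10 <- V2 <- V3 -> V7 -> V8
The empty set is not sufficient: P1 (V11 <- V3 -> V7 -> V8) has no collider blocking it and no conditioned non-collider, so it is open.
Try {V7}:
  P1: blocked at chain node V7 ∈ conditioning set.
  P2: blocked at collider V10 (neither it nor any descendant is in the conditioning set).
  P3: blocked at collider V10 (neither it nor any descendant is in the conditioning set).
  P4: blocked at fork node V7 ∈ conditioning set.
  P5: blocked at collider V10 (neither it nor any descendant is in the conditioning set).
  P6: blocked at collider V10 (neither it nor any descendant is in the conditioning set).
{V7} contains no descendant of V11 and blocks every backdoor path.
No other singleton works — e.g. {V3} leaves P4 open — so {V7} is the unique smallest valid adjustment set.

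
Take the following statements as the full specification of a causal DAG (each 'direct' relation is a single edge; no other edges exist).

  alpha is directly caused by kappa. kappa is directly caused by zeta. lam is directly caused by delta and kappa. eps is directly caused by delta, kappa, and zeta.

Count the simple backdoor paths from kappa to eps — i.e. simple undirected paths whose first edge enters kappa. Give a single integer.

1

A backdoor path from kappa to eps is any simple undirected path whose first edge points into kappa (i.e. leaves kappa via a parent).
Parents of kappa: {zeta}.
Enumerating:
  P1: kappa <- zeta -> eps
That exhausts the simple backdoor paths. Count: 1.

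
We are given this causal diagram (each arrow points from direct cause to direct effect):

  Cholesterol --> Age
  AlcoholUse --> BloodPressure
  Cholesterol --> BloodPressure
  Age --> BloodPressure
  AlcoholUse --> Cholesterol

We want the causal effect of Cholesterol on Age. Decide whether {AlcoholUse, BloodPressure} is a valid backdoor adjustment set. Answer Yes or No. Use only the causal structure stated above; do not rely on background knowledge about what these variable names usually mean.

No

Backdoor paths from Cholesterol to Age (paths whose first edge points into Cholesterol):
  P1: Cholesterol <- AlcoholUse -> BloodPressure <- Age
Condition 1 (no descendant of Cholesterol in the set): FAILS — BloodPressure is a descendant of Cholesterol.
Condition 2 (every backdoor path blocked by {AlcoholUse, BloodPressure}):
  P1: blocked at fork node AlcoholUse ∈ conditioning set.
{AlcoholUse, BloodPressure} does not satisfy the backdoor criterion.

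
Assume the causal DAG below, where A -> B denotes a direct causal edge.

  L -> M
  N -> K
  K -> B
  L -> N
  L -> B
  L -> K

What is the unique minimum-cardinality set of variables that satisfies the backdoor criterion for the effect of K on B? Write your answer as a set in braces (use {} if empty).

{L}

Variables eligible for adjustment (non-descendants of K, excluding K and B): {L, M, N}.
Backdoor paths from K to B:
  P1: K <- L -> B
  P2: K <- N <- L -> B
The empty set is not sufficient: P1 (K <- L -> B) has no collider blocking it and no conditioned non-collider, so it is open.
Try {L}:
  P1: blocked at fork node L ∈ conditioning set.
  P2: blocked at fork node L ∈ conditioning set.
{L} contains no descendant of K and blocks every backdoor path.
No other singleton works — e.g. {N} leaves P1 open — so {L} is the unique smallest valid adjustment set.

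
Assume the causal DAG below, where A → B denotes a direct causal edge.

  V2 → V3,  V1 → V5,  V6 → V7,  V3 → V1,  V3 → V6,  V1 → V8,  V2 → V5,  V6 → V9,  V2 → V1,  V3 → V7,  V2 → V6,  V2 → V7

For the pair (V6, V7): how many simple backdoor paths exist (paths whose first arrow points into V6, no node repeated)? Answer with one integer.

8

A backdoor path from V6 to V7 is any simple undirected path whose first edge points into V6 (i.e. leaves V6 via a parent).
Parents of V6: {V2, V3}.
Enumerating:
  P1: V6 <- V2 -> V3 -> V7
  P2: V6 <- V2 -> V1 <- V3 -> V7
  P3: V6 <- V2 -> V7
  P4: V6 <- V2 -> V5 <- V1 <- V3 -> V7
  P5: V6 <- V3 <- V2 -> V7
  P6: V6 <- V3 -> V1 <- V2 -> V7
  P7: V6 <- V3 -> V1 -> V5 <- V2 -> V7
  P8: V6 <- V3 -> V7
That exhausts the simple backdoor paths. Count: 8.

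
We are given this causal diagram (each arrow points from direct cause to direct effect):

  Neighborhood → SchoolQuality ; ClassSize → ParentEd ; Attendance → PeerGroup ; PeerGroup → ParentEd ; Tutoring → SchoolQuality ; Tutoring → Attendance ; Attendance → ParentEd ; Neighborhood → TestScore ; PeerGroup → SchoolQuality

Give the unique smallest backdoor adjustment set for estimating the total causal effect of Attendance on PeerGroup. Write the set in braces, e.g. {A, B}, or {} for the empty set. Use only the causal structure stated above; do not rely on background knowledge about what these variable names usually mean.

Variables eligible for adjustment (non-descendants of Attendance, excluding Attendance and PeerGroup): {ClassSize, Neighborhood, TestScore, Tutoring}.
Backdoor paths from Attendance to PeerGroup:
  P1: Attendance <- Tutoring -> SchoolQuality <- PeerGroup
Each backdoor path contains an unconditioned collider, so every path is already blocked with the empty conditioning set:
  P1: blocked at collider SchoolQuality (neither it nor any descendant is in the conditioning set).
The empty set is therefore the unique smallest valid set.

{}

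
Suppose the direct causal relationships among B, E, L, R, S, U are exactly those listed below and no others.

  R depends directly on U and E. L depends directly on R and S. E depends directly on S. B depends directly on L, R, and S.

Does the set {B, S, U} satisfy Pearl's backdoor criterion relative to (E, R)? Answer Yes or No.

Backdoor paths from E to R (paths whose first edge points into E):
  P1: E <- S -> L <- R
  P2: E <- S -> L -> B <- R
  P3: E <- S -> B <- R
  P4: E <- S -> B <- L <- R
Condition 1 (no descendant of E in the set): FAILS — B is a descendant of E.
Condition 2 (every backdoor path blocked by {B, S, U}):
  P1: blocked at fork node S ∈ conditioning set.
  P2: blocked at fork node S ∈ conditioning set.
  P3: blocked at fork node S ∈ conditioning set.
  P4: blocked at fork node S ∈ conditioning set.
{B, S, U} does not satisfy the backdoor criterion.

No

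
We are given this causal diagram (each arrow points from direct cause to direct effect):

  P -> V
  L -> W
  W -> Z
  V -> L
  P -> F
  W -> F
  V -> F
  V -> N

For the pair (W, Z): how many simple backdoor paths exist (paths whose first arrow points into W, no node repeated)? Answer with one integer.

0

A backdoor path from W to Z is any simple undirected path whose first edge points into W (i.e. leaves W via a parent).
Parents of W: {L}.
No simple path from any parent of W reaches Z without revisiting W, so there are no backdoor paths.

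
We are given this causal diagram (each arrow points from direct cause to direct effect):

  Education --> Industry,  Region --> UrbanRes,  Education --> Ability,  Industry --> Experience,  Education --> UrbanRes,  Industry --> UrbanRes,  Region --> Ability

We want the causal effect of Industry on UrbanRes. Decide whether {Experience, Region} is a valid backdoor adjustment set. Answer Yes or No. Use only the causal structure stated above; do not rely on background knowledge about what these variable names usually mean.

No

Backdoor paths from Industry to UrbanRes (paths whose first edge points into Industry):
  P1: Industry <- Education -> Ability <- Region -> UrbanRes
  P2: Industry <- Education -> UrbanRes
Condition 1 (no descendant of Industry in the set): FAILS — Experience is a descendant of Industry.
Condition 2 (every backdoor path blocked by {Experience, Region}):
  P1: blocked at collider Ability (neither it nor any descendant is in the conditioning set).
  P2: open — no interior node is in the conditioning set.
{Experience, Region} does not satisfy the backdoor criterion.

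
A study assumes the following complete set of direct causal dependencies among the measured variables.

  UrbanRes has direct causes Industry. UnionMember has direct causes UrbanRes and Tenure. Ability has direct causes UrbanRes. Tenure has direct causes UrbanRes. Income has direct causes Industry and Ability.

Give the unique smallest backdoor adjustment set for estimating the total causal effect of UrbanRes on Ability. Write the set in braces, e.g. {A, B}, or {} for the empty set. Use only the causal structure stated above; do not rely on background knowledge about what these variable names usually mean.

{}

Variables eligible for adjustment (non-descendants of UrbanRes, excluding UrbanRes and Ability): {Industry}.
Backdoor paths from UrbanRes to Ability:
  P1: UrbanRes <- Industry -> Income <- Ability
Each backdoor path contains an unconditioned collider, so every path is already blocked with the empty conditioning set:
  P1: blocked at collider Income (neither it nor any descendant is in the conditioning set).
The empty set is therefore the unique smallest valid set.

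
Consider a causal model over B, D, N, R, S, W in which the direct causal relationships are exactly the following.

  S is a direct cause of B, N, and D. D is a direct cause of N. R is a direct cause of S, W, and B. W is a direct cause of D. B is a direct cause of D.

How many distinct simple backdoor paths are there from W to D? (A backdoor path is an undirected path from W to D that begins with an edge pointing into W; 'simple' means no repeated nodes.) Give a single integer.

A backdoor path from W to D is any simple undirected path whose first edge points into W (i.e. leaves W via a parent).
Parents of W: {R}.
Enumerating:
  P1: W <- R -> S -> B -> D
  P2: W <- R -> S -> D
  P3: W <- R -> S -> N <- D
  P4: W <- R -> B <- S -> D
  P5: W <- R -> B <- S -> N <- D
  P6: W <- R -> B -> D
That exhausts the simple backdoor paths. Count: 6.

6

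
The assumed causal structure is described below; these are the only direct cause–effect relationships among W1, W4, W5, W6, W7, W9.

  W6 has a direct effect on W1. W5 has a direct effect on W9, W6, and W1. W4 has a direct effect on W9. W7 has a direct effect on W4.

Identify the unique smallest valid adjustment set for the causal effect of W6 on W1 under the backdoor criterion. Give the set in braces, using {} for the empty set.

Variables eligible for adjustment (non-descendants of W6, excluding W6 and W1): {W4, W5, W7, W9}.
Backdoor paths from W6 to W1:
  P1: W6 <- W5 -> W1
The empty set is not sufficient: P1 (W6 <- W5 -> W1) has no collider blocking it and no conditioned non-collider, so it is open.
Try {W5}:
  P1: blocked at fork node W5 ∈ conditioning set.
{W5} contains no descendant of W6 and blocks every backdoor path.
No other singleton works — e.g. {W7} leaves P1 open — so {W5} is the unique smallest valid adjustment set.

{W5}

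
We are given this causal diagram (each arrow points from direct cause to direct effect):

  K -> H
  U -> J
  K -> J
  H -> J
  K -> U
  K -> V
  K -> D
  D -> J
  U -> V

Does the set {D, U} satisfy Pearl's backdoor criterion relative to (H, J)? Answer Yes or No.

Backdoor paths from H to J (paths whose first edge points into H):
  P1: H <- K -> U -> J
  P2: H <- K -> V <- U -> J
  P3: H <- K -> D -> J
  P4: H <- K -> J
Condition 1 (no descendant of H in the set): holds — descendants of H are {J}; none are in {D, U}.
Condition 2 (every backdoor path blocked by {D, U}):
  P1: blocked at chain node U ∈ conditioning set.
  P2: blocked at collider V (neither it nor any descendant is in the conditioning set).
  P3: blocked at chain node D ∈ conditioning set.
  P4: open — no interior node is in the conditioning set.
{D, U} does not satisfy the backdoor criterion.

No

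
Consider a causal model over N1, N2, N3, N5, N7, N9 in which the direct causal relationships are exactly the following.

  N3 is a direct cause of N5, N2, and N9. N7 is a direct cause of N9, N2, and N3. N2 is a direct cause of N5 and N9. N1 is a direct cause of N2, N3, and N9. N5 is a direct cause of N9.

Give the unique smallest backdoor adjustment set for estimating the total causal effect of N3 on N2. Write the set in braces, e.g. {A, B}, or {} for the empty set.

Variables eligible for adjustment (non-descendants of N3, excluding N3 and N2): {N1, N7}.
Backdoor paths from N3 to N2:
  P1: N3 <- N1 -> N2
  P2: N3 <- N1 -> N9 <- N7 -> N2
  P3: N3 <- N1 -> N9 <- N2
  P4: N3 <- N1 -> N9 <- N5 <- N2
  P5: N3 <- N7 -> N2
  P6: N3 <- N7 -> N9 <- N1 -> N2
  P7: N3 <- N7 -> N9 <- N2
  P8: N3 <- N7 -> N9 <- N5 <- N2
The empty set is not sufficient: P1 (N3 <- N1 -> N2) has no collider blocking it and no conditioned non-collider, so it is open.
Try {N1, N7}:
  P1: blocked at fork node N1 ∈ conditioning set.
  P2: blocked at fork node N1 ∈ conditioning set.
  P3: blocked at fork node N1 ∈ conditioning set.
  P4: blocked at fork node N1 ∈ conditioning set.
  P5: blocked at fork node N7 ∈ conditioning set.
  P6: blocked at fork node N7 ∈ conditioning set.
  P7: blocked at fork node N7 ∈ conditioning set.
  P8: blocked at fork node N7 ∈ conditioning set.
{N1, N7} contains no descendant of N3 and blocks every backdoor path.
Every element of {N1, N7} is needed (dropping N1 leaves P1 open; dropping N7 leaves P5 open), so no proper subset is valid.
Among all size-2 subsets of the eligible variables, only {N1, N7} blocks every backdoor path, so it is the unique smallest valid adjustment set.

{N1, N7}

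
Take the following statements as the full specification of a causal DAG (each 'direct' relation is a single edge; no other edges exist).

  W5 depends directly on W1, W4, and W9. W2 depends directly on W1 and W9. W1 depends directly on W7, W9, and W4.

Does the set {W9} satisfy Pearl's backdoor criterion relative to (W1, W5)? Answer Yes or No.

Backdoor paths from W1 to W5 (paths whose first edge points into W1):
  P1: W1 <- W9 -> W5
  P2: W1 <- W4 -> W5
Condition 1 (no descendant of W1 in the set): holds — descendants of W1 are {W2, W5}; none are in {W9}.
Condition 2 (every backdoor path blocked by {W9}):
  P1: blocked at fork node W9 ∈ conditioning set.
  P2: open — no interior node is in the conditioning set.
{W9} does not satisfy the backdoor criterion.

No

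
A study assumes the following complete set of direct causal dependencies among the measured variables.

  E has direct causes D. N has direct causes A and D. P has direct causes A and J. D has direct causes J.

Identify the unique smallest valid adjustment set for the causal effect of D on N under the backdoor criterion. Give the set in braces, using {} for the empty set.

Variables eligible for adjustment (non-descendants of D, excluding D and N): {A, J, P}.
Backdoor paths from D to N:
  P1: D <- J -> P <- A -> N
Each backdoor path contains an unconditioned collider, so every path is already blocked with the empty conditioning set:
  P1: blocked at collider P (neither it nor any descendant is in the conditioning set).
The empty set is therefore the unique smallest valid set.

{}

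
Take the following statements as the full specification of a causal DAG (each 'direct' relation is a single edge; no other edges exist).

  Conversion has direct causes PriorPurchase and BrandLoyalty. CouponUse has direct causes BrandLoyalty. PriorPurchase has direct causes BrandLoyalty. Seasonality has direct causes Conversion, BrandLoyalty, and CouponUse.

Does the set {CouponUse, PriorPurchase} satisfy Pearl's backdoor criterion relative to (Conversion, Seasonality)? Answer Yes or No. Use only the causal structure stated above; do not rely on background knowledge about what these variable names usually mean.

Backdoor paths from Conversion to Seasonality (paths whose first edge points into Conversion):
  P1: Conversion <- BrandLoyalty -> CouponUse -> Seasonality
  P2: Conversion <- BrandLoyalty -> Seasonality
  P3: Conversion <- PriorPurchase <- BrandLoyalty -> CouponUse -> Seasonality
  P4: Conversion <- PriorPurchase <- BrandLoyalty -> Seasonality
Condition 1 (no descendant of Conversion in the set): holds — descendants of Conversion are {Seasonality}; none are in {CouponUse, PriorPurchase}.
Condition 2 (every backdoor path blocked by {CouponUse, PriorPurchase}):
  P1: blocked at chain node CouponUse ∈ conditioning set.
  P2: open — no interior node is in the conditioning set.
  P3: blocked at chain node PriorPurchase ∈ conditioning set.
  P4: blocked at chain node PriorPurchase ∈ conditioning set.
{CouponUse, PriorPurchase} does not satisfy the backdoor criterion.

No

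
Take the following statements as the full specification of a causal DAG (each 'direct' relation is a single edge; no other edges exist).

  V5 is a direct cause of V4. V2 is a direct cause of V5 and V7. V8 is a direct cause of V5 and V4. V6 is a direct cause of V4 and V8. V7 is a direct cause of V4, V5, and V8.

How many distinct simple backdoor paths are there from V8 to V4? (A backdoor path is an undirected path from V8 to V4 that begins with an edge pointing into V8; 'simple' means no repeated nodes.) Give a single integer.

4

A backdoor path from V8 to V4 is any simple undirected path whose first edge points into V8 (i.e. leaves V8 via a parent).
Parents of V8: {V6, V7}.
Enumerating:
  P1: V8 <- V6 -> V4
  P2: V8 <- V7 <- V2 -> V5 -> V4
  P3: V8 <- V7 -> V5 -> V4
  P4: V8 <- V7 -> V4
That exhausts the simple backdoor paths. Count: 4.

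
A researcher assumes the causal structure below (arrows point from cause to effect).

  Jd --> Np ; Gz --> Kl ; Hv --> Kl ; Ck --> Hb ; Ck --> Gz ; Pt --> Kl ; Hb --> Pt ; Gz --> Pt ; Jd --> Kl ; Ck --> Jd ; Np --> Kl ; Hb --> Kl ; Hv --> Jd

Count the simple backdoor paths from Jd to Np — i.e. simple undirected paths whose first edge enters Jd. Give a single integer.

7

A backdoor path from Jd to Np is any simple undirected path whose first edge points into Jd (i.e. leaves Jd via a parent).
Parents of Jd: {Ck, Hv}.
Enumerating:
  P1: Jd <- Hv -> Kl <- Np
  P2: Jd <- Ck -> Gz -> Pt <- Hb -> Kl <- Np
  P3: Jd <- Ck -> Gz -> Pt -> Kl <- Np
  P4: Jd <- Ck -> Gz -> Kl <- Np
  P5: Jd <- Ck -> Hb -> Pt <- Gz -> Kl <- Np
  P6: Jd <- Ck -> Hb -> Pt -> Kl <- Np
  P7: Jd <- Ck -> Hb -> Kl <- Np
That exhausts the simple backdoor paths. Count: 7.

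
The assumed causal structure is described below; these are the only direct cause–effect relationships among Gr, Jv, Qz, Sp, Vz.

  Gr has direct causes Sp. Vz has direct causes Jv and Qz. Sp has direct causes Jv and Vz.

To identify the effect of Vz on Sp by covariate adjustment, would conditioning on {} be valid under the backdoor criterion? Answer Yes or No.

Backdoor paths from Vz to Sp (paths whose first edge points into Vz):
  P1: Vz <- Jv -> Sp
Condition 1 (no descendant of Vz in the set): holds — descendants of Vz are {Gr, Sp}; none are in {}.
Condition 2 (every backdoor path blocked by {}):
  P1: open — no interior node is in the conditioning set.
{} does not satisfy the backdoor criterion.

No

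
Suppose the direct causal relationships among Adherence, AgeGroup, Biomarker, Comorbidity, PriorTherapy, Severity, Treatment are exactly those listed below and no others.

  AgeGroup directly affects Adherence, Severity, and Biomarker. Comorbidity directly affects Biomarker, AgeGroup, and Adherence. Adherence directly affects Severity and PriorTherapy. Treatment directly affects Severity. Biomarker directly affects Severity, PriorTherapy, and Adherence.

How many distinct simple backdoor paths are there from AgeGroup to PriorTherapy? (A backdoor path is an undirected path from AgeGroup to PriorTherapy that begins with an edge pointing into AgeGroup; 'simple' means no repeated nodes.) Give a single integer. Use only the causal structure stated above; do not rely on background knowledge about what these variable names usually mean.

A backdoor path from AgeGroup to PriorTherapy is any simple undirected path whose first edge points into AgeGroup (i.e. leaves AgeGroup via a parent).
Parents of AgeGroup: {Comorbidity}.
Enumerating:
  P1: AgeGroup <- Comorbidity -> Biomarker -> Adherence -> PriorTherapy
  P2: AgeGroup <- Comorbidity -> Biomarker -> Severity <- Adherence -> PriorTherapy
  P3: AgeGroup <- Comorbidity -> Biomarker -> PriorTherapy
  P4: AgeGroup <- Comorbidity -> Adherence <- Biomarker -> PriorTherapy
  P5: AgeGroup <- Comorbidity -> Adherence -> Severity <- Biomarker -> PriorTherapy
  P6: AgeGroup <- Comorbidity -> Adherence -> PriorTherapy
That exhausts the simple backdoor paths. Count: 6.

6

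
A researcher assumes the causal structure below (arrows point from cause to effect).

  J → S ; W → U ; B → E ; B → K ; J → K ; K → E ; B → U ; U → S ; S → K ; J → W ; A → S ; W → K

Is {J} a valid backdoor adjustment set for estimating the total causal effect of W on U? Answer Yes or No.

Backdoor paths from W to U (paths whose first edge points into W):
  P1: W <- J -> S <- U
  P2: W <- J -> S -> K <- B -> U
  P3: W <- J -> S -> K -> E <- B -> U
  P4: W <- J -> K <- B -> U
  P5: W <- J -> K <- S <- U
  P6: W <- J -> K -> E <- B -> U
Condition 1 (no descendant of W in the set): holds — descendants of W are {E, K, S, U}; none are in {J}.
Condition 2 (every backdoor path blocked by {J}):
  P1: blocked at fork node J ∈ conditioning set.
  P2: blocked at fork node J ∈ conditioning set.
  P3: blocked at fork node J ∈ conditioning set.
  P4: blocked at fork node J ∈ conditioning set.
  P5: blocked at fork node J ∈ conditioning set.
  P6: blocked at fork node J ∈ conditioning set.
{J} satisfies the backdoor criterion.

Yes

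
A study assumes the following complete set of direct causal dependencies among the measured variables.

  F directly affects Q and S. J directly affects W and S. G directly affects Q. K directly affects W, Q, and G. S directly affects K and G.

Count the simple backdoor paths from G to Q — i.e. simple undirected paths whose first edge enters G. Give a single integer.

A backdoor path from G to Q is any simple undirected path whose first edge points into G (i.e. leaves G via a parent).
Parents of G: {K, S}.
Enumerating:
  P1: G <- S <- F -> Q
  P2: G <- S <- J -> W <- K -> Q
  P3: G <- S -> K -> Q
  P4: G <- K <- S <- F -> Q
  P5: G <- K -> W <- J -> S <- F -> Q
  P6: G <- K -> Q
That exhausts the simple backdoor paths. Count: 6.

6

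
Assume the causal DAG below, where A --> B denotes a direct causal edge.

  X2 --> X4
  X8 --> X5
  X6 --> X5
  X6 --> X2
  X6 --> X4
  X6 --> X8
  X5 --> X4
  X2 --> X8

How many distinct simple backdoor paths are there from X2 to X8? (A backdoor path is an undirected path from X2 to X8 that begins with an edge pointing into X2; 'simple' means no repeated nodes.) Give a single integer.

A backdoor path from X2 to X8 is any simple undirected path whose first edge points into X2 (i.e. leaves X2 via a parent).
Parents of X2: {X6}.
Enumerating:
  P1: X2 <- X6 -> X8
  P2: X2 <- X6 -> X5 <- X8
  P3: X2 <- X6 -> X4 <- X5 <- X8
That exhausts the simple backdoor paths. Count: 3.

3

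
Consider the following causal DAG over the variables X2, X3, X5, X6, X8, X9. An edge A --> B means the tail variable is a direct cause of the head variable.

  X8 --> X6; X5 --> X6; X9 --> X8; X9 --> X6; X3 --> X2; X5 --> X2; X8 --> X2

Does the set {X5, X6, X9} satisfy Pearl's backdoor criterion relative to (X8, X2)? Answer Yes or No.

Backdoor paths from X8 to X2 (paths whose first edge points into X8):
  P1: X8 <- X9 -> X6 <- X5 -> X2
Condition 1 (no descendant of X8 in the set): FAILS — X6 is a descendant of X8.
Condition 2 (every backdoor path blocked by {X5, X6, X9}):
  P1: blocked at fork node X9 ∈ conditioning set.
{X5, X6, X9} does not satisfy the backdoor criterion.

No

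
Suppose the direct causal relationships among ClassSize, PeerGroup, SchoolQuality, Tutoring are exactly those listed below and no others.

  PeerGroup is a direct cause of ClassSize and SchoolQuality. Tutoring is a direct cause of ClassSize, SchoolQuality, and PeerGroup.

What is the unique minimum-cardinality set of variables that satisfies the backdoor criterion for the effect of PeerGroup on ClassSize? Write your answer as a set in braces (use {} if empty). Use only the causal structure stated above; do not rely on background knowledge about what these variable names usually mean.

Variables eligible for adjustment (non-descendants of PeerGroup, excluding PeerGroup and ClassSize): {Tutoring}.
Backdoor paths from PeerGroup to ClassSize:
  P1: PeerGroup <- Tutoring -> ClassSize
The empty set is not sufficient: P1 (PeerGroup <- Tutoring -> ClassSize) has no collider blocking it and no conditioned non-collider, so it is open.
Try {Tutoring}:
  P1: blocked at fork node Tutoring ∈ conditioning set.
{Tutoring} contains no descendant of PeerGroup and blocks every backdoor path.
{Tutoring} is the unique smallest valid adjustment set.

{Tutoring}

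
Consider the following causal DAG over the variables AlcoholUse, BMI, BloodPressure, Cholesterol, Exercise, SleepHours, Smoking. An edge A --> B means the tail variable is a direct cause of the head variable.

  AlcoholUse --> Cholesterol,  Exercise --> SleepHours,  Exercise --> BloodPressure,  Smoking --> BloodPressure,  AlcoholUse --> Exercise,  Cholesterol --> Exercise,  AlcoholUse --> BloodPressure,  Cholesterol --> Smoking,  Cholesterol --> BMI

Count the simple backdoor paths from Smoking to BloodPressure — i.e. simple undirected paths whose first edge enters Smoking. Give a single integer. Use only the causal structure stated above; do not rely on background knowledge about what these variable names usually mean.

4

A backdoor path from Smoking to BloodPressure is any simple undirected path whose first edge points into Smoking (i.e. leaves Smoking via a parent).
Parents of Smoking: {Cholesterol}.
Enumerating:
  P1: Smoking <- Cholesterol <- AlcoholUse -> Exercise -> BloodPressure
  P2: Smoking <- Cholesterol <- AlcoholUse -> BloodPressure
  P3: Smoking <- Cholesterol -> Exercise <- AlcoholUse -> BloodPressure
  P4: Smoking <- Cholesterol -> Exercise -> BloodPressure
That exhausts the simple backdoor paths. Count: 4.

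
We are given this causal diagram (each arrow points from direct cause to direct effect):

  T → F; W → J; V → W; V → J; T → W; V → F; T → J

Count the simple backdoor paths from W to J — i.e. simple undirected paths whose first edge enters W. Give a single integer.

A backdoor path from W to J is any simple undirected path whose first edge points into W (i.e. leaves W via a parent).
Parents of W: {T, V}.
Enumerating:
  P1: W <- V -> F <- T -> J
  P2: W <- V -> J
  P3: W <- T -> F <- V -> J
  P4: W <- T -> J
That exhausts the simple backdoor paths. Count: 4.

4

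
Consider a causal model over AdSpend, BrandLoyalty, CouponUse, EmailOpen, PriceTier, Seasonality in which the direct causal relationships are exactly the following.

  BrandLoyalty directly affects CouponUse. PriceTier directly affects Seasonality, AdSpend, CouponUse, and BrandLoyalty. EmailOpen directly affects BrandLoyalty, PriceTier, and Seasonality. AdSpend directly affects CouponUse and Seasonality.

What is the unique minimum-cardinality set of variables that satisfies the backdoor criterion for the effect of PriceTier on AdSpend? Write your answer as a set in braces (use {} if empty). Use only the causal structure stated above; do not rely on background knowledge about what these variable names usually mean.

{}

Variables eligible for adjustment (non-descendants of PriceTier, excluding PriceTier and AdSpend): {EmailOpen}.
Backdoor paths from PriceTier to AdSpend:
  P1: PriceTier <- EmailOpen -> BrandLoyalty -> CouponUse <- AdSpend
  P2: PriceTier <- EmailOpen -> Seasonality <- AdSpend
Each backdoor path contains an unconditioned collider, so every path is already blocked with the empty conditioning set:
  P1: blocked at collider CouponUse (neither it nor any descendant is in the conditioning set).
  P2: blocked at collider Seasonality (neither it nor any descendant is in the conditioning set).
The empty set is therefore the unique smallest valid set.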